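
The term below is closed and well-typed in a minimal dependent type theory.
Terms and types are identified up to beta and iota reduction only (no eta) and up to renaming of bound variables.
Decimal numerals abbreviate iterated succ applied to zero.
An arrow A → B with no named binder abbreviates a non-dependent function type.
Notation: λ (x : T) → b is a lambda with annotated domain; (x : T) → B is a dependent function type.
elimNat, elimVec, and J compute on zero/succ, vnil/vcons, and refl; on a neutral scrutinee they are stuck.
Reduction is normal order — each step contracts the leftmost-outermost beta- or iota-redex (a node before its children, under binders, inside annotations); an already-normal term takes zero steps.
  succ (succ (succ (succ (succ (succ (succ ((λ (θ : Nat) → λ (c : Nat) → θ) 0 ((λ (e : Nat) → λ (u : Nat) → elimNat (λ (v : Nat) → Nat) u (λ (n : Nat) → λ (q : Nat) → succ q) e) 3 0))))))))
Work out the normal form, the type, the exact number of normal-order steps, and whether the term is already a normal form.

resulting normal form:
  7
type:
  Nat
normal-order step count: 2
started in normal form: no
first contracted redex: a beta-redex


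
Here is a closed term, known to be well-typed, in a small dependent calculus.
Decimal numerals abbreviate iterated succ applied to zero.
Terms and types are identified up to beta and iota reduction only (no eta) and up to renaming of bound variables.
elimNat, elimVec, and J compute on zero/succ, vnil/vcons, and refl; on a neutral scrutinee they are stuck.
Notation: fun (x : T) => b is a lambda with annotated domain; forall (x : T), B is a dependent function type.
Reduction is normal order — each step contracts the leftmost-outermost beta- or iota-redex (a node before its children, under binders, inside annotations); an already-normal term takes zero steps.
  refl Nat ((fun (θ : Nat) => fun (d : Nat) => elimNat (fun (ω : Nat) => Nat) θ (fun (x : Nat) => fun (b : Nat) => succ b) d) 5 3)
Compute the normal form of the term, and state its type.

resulting normal form:
  refl Nat 8
inferred type:
  Eq Nat 8 8
observation: 12 normal-order steps normalize the term, beginning with a beta-redex.


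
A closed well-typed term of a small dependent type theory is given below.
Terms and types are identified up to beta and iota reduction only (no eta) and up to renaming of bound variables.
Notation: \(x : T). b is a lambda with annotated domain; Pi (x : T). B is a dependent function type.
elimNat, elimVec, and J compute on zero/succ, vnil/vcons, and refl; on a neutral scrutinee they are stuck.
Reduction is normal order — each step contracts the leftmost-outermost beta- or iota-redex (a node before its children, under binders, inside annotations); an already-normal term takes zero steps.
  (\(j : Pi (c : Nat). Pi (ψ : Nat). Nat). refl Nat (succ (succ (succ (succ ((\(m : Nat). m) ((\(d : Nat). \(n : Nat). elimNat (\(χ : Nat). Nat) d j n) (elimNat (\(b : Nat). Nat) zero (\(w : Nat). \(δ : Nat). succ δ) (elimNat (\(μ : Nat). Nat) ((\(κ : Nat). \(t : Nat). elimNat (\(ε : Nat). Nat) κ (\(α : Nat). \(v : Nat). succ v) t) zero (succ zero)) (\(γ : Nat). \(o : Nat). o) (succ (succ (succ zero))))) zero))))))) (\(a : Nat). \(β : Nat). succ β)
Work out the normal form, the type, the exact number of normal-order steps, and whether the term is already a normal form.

resulting normal form:
  refl Nat (succ (succ (succ (succ (succ zero)))))
the term's type:
  Eq Nat (succ (succ (succ (succ (succ zero))))) (succ (succ (succ (succ (succ zero)))))
reduction steps (normal order): 25
already normal: no
first redex: a beta-redex


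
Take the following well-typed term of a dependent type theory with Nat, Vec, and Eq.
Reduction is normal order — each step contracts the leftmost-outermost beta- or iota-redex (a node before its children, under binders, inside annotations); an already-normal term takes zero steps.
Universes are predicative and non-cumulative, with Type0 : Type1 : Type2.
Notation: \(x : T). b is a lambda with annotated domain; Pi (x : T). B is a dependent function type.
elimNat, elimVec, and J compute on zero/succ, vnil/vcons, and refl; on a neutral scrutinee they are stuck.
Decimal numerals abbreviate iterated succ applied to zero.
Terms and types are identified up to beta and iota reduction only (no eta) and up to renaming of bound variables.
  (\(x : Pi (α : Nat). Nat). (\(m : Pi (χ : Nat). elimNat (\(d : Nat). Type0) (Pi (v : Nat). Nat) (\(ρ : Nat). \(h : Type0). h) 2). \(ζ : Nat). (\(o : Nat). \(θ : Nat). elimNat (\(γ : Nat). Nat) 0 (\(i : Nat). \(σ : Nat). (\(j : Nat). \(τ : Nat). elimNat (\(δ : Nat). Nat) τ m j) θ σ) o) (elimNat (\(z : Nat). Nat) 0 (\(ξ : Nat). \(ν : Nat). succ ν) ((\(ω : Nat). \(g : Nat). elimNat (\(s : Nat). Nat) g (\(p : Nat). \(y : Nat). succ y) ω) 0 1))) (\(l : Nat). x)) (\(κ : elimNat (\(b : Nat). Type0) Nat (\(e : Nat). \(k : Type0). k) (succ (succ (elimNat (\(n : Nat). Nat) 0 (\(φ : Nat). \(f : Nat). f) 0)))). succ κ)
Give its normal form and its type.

resulting normal form:
  \(x : Nat). \(α : Nat). elimNat (\(m : Nat). Nat) 0 (\(χ : Nat). \(d : Nat). succ d) α
type:
  Pi (x : Nat). Pi (α : Nat). Nat


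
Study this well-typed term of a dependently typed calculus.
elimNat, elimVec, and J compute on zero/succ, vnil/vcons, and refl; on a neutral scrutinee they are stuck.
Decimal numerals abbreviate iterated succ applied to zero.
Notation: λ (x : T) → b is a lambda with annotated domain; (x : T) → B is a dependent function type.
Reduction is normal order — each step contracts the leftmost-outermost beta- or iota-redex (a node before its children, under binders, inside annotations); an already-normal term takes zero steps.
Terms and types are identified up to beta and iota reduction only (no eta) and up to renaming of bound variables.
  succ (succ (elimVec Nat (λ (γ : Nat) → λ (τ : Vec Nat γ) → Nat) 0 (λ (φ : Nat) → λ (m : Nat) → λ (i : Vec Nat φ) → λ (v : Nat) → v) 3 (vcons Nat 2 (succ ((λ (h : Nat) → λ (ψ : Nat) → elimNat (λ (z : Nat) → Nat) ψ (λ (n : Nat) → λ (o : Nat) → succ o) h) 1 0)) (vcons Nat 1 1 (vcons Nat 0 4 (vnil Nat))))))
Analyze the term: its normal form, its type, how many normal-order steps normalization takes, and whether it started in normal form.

normal form:
  2
the term's type:
  Nat
steps to reach normal form (normal order): 16
started in normal form: no
first contracted redex: an elimVec iota-redex


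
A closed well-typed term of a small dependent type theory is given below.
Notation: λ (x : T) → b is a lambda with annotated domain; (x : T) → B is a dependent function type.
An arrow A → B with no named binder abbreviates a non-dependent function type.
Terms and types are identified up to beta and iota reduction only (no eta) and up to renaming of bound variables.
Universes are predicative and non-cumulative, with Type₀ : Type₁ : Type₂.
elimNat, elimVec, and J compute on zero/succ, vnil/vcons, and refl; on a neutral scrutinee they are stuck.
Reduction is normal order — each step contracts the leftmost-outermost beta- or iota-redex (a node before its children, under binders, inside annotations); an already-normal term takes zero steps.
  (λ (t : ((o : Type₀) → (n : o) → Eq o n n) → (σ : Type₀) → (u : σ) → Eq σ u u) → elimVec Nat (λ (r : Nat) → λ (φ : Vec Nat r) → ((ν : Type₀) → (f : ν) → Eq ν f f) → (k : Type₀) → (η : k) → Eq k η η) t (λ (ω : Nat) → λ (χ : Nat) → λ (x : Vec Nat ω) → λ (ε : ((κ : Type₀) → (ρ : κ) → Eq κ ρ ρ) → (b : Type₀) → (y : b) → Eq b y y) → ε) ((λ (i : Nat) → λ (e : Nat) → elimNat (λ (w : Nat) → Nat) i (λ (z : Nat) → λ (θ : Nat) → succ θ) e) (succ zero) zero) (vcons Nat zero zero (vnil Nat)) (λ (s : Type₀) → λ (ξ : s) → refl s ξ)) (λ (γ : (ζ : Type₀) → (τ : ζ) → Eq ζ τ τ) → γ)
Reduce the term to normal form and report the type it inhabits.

resulting normal form:
  λ (t : Type₀) → λ (o : t) → refl t o
type:
  (t : Type₀) → (o : t) → Eq t o o
observation: reduction starts at a beta-redex, and 8 normal-order steps reach the normal form.


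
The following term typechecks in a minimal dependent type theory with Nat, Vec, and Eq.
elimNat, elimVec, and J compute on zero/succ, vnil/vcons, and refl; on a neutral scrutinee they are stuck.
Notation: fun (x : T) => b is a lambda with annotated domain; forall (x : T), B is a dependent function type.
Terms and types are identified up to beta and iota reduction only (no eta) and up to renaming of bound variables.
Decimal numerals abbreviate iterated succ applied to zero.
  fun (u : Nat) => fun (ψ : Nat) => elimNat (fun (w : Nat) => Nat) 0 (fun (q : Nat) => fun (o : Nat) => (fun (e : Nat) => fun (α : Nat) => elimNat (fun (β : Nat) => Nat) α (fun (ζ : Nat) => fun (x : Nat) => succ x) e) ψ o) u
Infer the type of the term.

the term's type:
  forall (u : Nat), forall (ψ : Nat), Nat


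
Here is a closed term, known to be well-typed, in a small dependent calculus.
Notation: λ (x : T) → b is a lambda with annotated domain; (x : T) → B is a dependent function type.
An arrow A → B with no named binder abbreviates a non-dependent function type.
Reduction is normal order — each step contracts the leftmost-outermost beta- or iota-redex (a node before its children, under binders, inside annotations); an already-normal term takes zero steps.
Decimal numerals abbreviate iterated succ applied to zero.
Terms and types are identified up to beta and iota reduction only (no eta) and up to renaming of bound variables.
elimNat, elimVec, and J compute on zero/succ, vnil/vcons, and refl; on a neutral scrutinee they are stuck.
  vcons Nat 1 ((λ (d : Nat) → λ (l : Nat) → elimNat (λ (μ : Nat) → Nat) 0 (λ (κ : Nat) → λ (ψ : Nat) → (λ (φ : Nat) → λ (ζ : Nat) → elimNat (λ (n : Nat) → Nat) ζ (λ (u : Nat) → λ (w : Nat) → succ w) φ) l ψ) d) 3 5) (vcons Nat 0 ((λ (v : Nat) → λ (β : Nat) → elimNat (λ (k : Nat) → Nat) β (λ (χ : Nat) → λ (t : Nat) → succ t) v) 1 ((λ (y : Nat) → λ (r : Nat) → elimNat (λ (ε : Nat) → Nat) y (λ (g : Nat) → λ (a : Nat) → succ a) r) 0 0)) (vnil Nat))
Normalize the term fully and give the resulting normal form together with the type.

reduced normal form:
  vcons Nat 1 15 (vcons Nat 0 1 (vnil Nat))
the term's type:
  Vec Nat 2
observation: the term reaches its normal form after 75 normal-order steps.


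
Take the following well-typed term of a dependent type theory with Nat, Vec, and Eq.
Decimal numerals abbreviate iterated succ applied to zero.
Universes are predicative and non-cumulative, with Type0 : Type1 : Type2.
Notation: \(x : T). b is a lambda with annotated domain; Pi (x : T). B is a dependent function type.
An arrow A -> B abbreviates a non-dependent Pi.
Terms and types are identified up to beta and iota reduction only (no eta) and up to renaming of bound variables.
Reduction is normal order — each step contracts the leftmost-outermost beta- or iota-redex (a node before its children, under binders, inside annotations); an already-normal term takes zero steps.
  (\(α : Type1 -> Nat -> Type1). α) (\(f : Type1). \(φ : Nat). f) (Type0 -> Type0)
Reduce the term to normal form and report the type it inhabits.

normal form:
  \(α : Nat). Type0 -> Type0
inferred type:
  Nat -> Type1


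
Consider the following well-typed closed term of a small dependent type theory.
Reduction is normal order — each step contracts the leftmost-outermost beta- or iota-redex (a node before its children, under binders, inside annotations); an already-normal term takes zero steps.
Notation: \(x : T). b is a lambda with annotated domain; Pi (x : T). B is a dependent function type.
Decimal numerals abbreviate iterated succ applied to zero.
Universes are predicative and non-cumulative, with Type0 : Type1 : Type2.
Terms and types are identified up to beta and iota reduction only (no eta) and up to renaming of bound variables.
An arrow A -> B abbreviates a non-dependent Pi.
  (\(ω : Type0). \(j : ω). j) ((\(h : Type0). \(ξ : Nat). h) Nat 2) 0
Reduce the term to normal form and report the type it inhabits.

normal form:
  0
inferred type:
  Nat
observation: 2 normal-order steps separate the term from its normal form.


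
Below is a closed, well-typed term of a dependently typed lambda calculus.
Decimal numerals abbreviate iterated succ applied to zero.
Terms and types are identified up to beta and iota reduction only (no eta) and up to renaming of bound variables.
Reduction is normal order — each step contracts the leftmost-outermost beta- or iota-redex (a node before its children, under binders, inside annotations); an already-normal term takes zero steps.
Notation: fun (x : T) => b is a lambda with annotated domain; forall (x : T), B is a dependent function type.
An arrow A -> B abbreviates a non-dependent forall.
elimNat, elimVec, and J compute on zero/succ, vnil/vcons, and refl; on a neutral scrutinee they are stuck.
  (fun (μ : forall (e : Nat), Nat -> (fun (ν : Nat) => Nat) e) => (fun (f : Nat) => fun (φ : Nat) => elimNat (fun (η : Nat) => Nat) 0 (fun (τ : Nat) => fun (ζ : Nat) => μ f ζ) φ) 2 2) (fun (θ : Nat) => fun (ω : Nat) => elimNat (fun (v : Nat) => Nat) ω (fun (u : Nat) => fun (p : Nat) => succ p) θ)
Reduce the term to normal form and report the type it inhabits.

resulting normal form:
  4
the term's type:
  Nat
observation: 28 normal-order steps normalize the term, beginning with a beta-redex.


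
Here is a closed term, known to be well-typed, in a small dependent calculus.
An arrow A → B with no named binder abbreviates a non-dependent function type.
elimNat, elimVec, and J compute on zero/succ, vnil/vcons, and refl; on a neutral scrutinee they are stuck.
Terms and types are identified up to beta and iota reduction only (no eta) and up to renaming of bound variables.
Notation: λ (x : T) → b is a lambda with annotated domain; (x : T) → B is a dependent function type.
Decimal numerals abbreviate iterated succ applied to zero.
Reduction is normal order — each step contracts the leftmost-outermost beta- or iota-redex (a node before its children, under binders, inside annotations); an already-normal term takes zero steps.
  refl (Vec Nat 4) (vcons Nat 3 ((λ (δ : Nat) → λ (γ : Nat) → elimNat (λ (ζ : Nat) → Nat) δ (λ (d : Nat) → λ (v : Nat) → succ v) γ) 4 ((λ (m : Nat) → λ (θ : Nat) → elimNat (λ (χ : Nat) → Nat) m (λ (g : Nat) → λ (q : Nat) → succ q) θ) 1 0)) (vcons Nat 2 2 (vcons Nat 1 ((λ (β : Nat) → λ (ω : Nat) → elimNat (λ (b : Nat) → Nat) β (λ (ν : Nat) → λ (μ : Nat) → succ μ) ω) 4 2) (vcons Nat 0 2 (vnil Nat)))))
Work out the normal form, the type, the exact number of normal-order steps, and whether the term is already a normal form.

normal form:
  refl (Vec Nat 4) (vcons Nat 3 5 (vcons Nat 2 2 (vcons Nat 1 6 (vcons Nat 0 2 (vnil Nat)))))
the term's type:
  Eq (Vec Nat 4) (vcons Nat 3 5 (vcons Nat 2 2 (vcons Nat 1 6 (vcons Nat 0 2 (vnil Nat))))) (vcons Nat 3 5 (vcons Nat 2 2 (vcons Nat 1 6 (vcons Nat 0 2 (vnil Nat)))))
normal-order step count: 18
already normal: no
first contracted redex: a beta-redex


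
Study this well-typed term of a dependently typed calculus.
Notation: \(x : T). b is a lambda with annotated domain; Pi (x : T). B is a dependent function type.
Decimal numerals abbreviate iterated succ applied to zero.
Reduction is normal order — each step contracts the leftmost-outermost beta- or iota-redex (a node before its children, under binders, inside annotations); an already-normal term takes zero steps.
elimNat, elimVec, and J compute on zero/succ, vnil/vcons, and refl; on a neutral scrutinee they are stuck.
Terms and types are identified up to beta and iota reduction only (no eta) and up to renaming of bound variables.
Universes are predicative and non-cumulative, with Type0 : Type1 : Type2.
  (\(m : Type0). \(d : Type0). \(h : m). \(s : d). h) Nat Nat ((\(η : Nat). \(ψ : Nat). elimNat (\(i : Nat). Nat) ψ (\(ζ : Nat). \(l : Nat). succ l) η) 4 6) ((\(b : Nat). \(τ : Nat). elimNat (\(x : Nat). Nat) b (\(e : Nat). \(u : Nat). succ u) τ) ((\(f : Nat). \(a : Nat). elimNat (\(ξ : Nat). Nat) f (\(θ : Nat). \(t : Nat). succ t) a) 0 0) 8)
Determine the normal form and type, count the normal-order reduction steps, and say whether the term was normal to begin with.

resulting normal form:
  10
type:
  Nat
steps to reach normal form (normal order): 19
already normal: no
first contracted redex: a beta-redex


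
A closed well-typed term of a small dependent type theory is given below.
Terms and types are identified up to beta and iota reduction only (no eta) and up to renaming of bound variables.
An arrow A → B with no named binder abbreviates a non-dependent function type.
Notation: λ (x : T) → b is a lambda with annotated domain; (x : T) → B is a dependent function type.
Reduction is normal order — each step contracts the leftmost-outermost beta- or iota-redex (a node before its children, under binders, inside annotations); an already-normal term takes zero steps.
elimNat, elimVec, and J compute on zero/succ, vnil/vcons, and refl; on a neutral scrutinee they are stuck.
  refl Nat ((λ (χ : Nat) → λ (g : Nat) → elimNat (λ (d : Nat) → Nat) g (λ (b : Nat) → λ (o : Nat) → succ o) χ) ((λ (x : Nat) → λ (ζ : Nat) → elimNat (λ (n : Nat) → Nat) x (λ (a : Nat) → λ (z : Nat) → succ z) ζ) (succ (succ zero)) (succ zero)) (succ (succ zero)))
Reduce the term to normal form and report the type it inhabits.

reduced normal form:
  refl Nat (succ (succ (succ (succ (succ zero)))))
type:
  Eq Nat (succ (succ (succ (succ (succ zero))))) (succ (succ (succ (succ (succ zero)))))


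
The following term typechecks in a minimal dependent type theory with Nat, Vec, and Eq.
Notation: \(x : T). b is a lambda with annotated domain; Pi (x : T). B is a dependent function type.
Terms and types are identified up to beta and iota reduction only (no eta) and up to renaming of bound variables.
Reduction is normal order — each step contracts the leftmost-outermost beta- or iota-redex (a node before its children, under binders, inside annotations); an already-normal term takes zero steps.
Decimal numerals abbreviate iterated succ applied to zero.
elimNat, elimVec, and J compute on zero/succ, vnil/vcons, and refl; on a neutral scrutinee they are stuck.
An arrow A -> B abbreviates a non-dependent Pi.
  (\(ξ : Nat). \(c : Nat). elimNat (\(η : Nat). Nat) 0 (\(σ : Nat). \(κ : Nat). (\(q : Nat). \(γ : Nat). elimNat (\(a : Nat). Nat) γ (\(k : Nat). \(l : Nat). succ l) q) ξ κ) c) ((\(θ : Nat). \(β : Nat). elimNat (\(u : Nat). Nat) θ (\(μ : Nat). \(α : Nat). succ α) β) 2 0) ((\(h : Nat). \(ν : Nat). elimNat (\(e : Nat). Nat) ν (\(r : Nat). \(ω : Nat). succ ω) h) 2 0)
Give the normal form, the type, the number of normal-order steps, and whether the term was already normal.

reduced normal form:
  4
inferred type:
  Nat
reduction steps (normal order): 30
started in normal form: no
first contracted redex: a beta-redex


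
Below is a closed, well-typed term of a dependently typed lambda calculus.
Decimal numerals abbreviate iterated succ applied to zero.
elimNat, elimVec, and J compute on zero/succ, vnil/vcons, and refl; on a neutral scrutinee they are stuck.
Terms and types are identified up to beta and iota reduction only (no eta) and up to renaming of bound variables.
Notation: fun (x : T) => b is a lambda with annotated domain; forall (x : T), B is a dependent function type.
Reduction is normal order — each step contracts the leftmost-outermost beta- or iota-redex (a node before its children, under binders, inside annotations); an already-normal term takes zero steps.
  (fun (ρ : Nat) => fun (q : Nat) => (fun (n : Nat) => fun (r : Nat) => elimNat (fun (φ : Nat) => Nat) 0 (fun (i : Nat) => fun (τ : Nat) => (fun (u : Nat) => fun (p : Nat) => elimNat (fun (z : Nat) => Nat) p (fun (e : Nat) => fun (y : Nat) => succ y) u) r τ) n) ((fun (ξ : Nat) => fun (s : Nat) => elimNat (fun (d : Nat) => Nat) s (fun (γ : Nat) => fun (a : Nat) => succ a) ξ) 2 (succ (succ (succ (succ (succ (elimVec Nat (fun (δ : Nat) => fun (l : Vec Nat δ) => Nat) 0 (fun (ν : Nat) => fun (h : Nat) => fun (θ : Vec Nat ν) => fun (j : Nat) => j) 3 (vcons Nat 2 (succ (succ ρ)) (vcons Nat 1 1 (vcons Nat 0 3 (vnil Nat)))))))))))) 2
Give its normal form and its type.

normal form:
  fun (ρ : Nat) => fun (q : Nat) => elimNat (fun (n : Nat) => Nat) (elimNat (fun (r : Nat) => Nat) (elimNat (fun (φ : Nat) => Nat) (elimNat (fun (i : Nat) => Nat) (elimNat (fun (τ : Nat) => Nat) (elimNat (fun (u : Nat) => Nat) (elimNat (fun (p : Nat) => Nat) 0 (fun (z : Nat) => fun (e : Nat) => succ e) q) (fun (y : Nat) => fun (ξ : Nat) => succ ξ) q) (fun (s : Nat) => fun (d : Nat) => succ d) q) (fun (γ : Nat) => fun (a : Nat) => succ a) q) (fun (δ : Nat) => fun (l : Nat) => succ l) q) (fun (ν : Nat) => fun (h : Nat) => succ h) q) (fun (θ : Nat) => fun (j : Nat) => succ j) q
type:
  forall (ρ : Nat), forall (q : Nat), Nat
observation: the first redex contracted is a beta-redex; the normal form is reached in 51 normal-order steps.


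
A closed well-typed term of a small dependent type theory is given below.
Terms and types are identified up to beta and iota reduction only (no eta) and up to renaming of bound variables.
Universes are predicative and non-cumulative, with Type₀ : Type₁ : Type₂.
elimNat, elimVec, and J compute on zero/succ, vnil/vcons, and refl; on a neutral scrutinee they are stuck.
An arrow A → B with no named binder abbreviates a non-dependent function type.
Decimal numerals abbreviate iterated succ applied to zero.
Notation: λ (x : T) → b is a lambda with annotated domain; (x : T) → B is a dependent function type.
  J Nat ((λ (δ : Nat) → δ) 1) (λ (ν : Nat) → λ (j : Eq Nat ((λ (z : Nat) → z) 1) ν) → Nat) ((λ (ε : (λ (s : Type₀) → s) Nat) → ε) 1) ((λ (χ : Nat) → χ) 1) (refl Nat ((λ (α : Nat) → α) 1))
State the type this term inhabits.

type:
  Nat


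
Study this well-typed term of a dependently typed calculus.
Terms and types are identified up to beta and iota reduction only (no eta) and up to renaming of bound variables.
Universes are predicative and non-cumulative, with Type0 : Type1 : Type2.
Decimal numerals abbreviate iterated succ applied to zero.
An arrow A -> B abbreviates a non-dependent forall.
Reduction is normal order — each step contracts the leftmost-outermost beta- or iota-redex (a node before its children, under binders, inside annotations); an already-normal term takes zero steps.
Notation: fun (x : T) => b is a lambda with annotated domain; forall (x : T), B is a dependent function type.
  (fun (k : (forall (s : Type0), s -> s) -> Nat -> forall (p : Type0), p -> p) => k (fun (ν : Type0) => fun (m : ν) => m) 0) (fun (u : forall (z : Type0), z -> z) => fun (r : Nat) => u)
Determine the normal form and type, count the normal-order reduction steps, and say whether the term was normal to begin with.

reduced normal form:
  fun (k : Type0) => fun (s : k) => s
inferred type:
  forall (k : Type0), k -> k
reduction steps (normal order): 3
term was already normal: no
first contracted redex: a beta-redex


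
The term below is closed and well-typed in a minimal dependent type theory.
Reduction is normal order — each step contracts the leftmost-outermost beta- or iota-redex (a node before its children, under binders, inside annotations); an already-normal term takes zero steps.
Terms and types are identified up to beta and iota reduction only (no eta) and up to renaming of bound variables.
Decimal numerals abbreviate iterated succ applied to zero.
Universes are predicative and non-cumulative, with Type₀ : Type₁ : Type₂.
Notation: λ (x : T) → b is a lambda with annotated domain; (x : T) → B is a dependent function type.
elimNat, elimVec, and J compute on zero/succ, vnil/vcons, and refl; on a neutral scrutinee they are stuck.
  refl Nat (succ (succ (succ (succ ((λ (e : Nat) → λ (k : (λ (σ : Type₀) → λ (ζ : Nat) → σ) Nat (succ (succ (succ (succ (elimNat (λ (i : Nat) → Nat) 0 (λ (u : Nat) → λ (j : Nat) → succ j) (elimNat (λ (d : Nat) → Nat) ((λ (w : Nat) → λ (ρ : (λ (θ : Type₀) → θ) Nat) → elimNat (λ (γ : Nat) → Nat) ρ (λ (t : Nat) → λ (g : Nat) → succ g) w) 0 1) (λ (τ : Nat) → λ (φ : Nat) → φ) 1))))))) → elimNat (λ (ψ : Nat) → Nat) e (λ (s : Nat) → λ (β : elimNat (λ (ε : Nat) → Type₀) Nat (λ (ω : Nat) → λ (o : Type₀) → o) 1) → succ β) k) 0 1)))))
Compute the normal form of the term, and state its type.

normal form:
  refl Nat 5
the term's type:
  Eq Nat 5 5


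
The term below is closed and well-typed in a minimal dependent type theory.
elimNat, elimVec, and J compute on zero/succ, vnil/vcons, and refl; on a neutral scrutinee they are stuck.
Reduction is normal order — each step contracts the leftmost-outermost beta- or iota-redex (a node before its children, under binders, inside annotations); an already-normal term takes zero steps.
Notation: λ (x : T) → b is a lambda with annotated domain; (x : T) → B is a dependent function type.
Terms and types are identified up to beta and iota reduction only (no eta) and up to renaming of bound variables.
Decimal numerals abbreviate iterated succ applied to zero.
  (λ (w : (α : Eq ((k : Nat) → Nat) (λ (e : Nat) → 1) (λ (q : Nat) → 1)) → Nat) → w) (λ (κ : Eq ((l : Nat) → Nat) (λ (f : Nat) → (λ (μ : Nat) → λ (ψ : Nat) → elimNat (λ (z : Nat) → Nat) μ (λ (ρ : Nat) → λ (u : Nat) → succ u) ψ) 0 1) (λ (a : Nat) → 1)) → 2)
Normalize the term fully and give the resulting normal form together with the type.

normal form:
  λ (w : Eq ((α : Nat) → Nat) (λ (k : Nat) → 1) (λ (e : Nat) → 1)) → 2
type:
  (w : Eq ((α : Nat) → Nat) (λ (k : Nat) → 1) (λ (e : Nat) → 1)) → Nat
observation: 7 normal-order steps separate the term from its normal form.


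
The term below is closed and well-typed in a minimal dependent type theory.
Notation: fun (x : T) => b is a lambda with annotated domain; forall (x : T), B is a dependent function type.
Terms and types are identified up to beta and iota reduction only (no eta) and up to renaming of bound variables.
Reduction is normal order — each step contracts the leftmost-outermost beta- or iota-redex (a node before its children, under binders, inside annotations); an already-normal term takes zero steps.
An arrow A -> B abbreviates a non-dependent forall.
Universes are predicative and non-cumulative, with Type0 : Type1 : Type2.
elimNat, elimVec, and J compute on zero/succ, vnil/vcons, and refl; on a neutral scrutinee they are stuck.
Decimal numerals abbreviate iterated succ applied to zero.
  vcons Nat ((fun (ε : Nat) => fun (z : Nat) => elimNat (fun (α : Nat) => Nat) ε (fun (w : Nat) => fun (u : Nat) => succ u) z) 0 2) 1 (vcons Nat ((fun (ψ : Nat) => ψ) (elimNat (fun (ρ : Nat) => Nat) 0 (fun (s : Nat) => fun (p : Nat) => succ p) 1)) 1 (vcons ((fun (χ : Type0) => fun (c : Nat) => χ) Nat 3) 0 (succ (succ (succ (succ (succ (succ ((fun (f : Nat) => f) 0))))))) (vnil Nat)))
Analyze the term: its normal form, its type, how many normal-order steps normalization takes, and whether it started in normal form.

reduced normal form:
  vcons Nat 2 1 (vcons Nat 1 1 (vcons Nat 0 6 (vnil Nat)))
type:
  Vec Nat 3
normal-order step count: 17
started in normal form: no
first redex: a beta-redex


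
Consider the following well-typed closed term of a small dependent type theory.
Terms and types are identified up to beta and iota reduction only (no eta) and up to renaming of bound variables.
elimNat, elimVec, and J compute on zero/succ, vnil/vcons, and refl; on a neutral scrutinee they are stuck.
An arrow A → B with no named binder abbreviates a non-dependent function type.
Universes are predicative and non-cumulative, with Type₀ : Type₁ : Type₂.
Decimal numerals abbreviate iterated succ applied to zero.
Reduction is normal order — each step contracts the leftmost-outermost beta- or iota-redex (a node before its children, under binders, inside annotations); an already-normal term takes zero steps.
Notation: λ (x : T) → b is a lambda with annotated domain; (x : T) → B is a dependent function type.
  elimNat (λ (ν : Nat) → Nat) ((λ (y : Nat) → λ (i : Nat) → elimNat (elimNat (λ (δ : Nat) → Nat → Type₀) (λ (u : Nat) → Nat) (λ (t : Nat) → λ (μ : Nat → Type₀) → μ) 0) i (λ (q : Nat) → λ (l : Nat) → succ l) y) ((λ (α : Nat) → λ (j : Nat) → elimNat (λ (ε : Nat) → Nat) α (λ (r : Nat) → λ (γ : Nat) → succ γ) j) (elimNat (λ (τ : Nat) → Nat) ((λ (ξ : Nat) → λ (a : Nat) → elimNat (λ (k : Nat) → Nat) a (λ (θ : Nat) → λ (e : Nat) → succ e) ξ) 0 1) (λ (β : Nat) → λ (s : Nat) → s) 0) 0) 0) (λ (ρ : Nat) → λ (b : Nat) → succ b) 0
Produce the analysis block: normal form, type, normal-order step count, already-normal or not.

normal form:
  1
inferred type:
  Nat
reduction steps (normal order): 15
started in normal form: no
first redex: an elimNat iota-redex


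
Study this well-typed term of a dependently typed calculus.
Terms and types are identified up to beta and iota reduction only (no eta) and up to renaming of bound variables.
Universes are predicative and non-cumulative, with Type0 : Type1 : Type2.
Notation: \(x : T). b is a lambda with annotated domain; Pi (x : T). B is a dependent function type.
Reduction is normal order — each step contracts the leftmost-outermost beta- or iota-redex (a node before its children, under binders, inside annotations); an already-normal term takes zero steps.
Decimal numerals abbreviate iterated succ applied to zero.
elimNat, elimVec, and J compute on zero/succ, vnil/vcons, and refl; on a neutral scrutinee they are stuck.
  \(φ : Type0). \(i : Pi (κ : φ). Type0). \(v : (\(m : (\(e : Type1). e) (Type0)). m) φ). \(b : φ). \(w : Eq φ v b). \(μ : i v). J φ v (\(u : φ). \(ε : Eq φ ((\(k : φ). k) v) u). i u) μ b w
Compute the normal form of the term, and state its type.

normal form:
  \(φ : Type0). \(i : Pi (κ : φ). Type0). \(v : φ). \(m : φ). \(e : Eq φ v m). \(b : i v). J φ v (\(w : φ). \(μ : Eq φ v w). i w) b m e
inferred type:
  Pi (φ : Type0). Pi (i : Pi (κ : φ). Type0). Pi (v : φ). Pi (m : φ). Pi (e : Eq φ v m). Pi (b : i v). i m
observation: the leftmost-outermost redex is a beta-redex, and normalization takes 2 steps.


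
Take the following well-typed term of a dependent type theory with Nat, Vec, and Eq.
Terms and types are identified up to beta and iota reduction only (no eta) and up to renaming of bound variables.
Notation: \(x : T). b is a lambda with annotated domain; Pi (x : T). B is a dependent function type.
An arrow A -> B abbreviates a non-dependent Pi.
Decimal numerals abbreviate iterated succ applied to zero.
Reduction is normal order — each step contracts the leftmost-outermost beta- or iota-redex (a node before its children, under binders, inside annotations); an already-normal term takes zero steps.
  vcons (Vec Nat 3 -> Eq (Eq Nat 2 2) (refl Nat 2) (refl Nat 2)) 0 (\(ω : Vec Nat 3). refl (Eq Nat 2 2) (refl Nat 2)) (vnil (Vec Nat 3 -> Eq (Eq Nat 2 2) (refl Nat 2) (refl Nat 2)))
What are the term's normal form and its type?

reduced normal form:
  vcons (Vec Nat 3 -> Eq (Eq Nat 2 2) (refl Nat 2) (refl Nat 2)) 0 (\(ω : Vec Nat 3). refl (Eq Nat 2 2) (refl Nat 2)) (vnil (Vec Nat 3 -> Eq (Eq Nat 2 2) (refl Nat 2) (refl Nat 2)))
the term's type:
  Vec (Vec Nat 3 -> Eq (Eq Nat 2 2) (refl Nat 2) (refl Nat 2)) 1


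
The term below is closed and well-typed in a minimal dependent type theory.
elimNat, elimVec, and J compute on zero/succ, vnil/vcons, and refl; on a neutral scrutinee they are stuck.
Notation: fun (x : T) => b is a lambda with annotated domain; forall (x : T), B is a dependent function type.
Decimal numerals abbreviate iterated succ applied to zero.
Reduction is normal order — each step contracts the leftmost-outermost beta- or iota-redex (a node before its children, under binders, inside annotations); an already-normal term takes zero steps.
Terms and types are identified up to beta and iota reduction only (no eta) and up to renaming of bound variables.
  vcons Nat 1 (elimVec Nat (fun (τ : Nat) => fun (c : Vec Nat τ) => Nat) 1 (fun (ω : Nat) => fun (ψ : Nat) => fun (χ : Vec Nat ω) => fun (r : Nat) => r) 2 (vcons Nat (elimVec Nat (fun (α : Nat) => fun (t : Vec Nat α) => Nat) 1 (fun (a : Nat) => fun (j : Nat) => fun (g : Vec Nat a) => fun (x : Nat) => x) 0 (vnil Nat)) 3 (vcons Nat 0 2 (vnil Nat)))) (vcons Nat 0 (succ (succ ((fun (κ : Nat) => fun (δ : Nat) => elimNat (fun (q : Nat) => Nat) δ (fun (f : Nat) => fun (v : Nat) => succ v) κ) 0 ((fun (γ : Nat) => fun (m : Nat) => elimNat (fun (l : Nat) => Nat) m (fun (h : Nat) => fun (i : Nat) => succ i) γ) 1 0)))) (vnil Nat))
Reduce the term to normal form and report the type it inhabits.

normal form:
  vcons Nat 1 1 (vcons Nat 0 3 (vnil Nat))
the term's type:
  Vec Nat 2


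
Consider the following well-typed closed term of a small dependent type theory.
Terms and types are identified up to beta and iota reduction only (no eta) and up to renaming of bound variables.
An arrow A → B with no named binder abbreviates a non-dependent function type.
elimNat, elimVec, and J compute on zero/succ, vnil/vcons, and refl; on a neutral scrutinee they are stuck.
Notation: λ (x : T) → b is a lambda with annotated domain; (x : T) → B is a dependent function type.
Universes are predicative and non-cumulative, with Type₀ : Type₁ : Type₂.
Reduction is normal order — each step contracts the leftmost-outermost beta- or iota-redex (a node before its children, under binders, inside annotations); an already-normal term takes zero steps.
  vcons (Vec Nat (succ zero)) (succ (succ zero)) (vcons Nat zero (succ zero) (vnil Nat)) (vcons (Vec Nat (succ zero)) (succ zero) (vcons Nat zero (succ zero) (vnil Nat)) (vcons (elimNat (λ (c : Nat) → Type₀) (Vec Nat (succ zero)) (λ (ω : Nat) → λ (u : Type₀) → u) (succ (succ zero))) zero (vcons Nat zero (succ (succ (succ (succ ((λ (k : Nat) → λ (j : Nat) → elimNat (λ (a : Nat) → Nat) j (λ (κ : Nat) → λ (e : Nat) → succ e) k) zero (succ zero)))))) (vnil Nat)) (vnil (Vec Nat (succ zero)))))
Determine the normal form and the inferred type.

resulting normal form:
  vcons (Vec Nat (succ zero)) (succ (succ zero)) (vcons Nat zero (succ zero) (vnil Nat)) (vcons (Vec Nat (succ zero)) (succ zero) (vcons Nat zero (succ zero) (vnil Nat)) (vcons (Vec Nat (succ zero)) zero (vcons Nat zero (succ (succ (succ (succ (succ zero))))) (vnil Nat)) (vnil (Vec Nat (succ zero)))))
the term's type:
  Vec (Vec Nat (succ zero)) (succ (succ (succ zero)))


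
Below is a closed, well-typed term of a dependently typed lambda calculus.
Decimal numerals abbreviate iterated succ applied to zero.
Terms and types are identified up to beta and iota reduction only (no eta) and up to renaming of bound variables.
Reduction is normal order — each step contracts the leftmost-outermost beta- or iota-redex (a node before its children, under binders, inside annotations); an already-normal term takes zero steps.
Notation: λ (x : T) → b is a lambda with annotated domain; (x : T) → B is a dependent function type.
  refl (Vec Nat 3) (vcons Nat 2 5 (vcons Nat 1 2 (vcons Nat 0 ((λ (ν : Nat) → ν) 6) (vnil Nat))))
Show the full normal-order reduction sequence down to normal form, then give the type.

reduction (normal order):
  refl (Vec Nat 3) (vcons Nat 2 5 (vcons Nat 1 2 (vcons Nat 0 ((λ (ν : Nat) → ν) 6) (vnil Nat))))
  ~> refl (Vec Nat 3) (vcons Nat 2 5 (vcons Nat 1 2 (vcons Nat 0 6 (vnil Nat))))
type:
  Eq (Vec Nat 3) (vcons Nat 2 5 (vcons Nat 1 2 (vcons Nat 0 6 (vnil Nat)))) (vcons Nat 2 5 (vcons Nat 1 2 (vcons Nat 0 6 (vnil Nat))))


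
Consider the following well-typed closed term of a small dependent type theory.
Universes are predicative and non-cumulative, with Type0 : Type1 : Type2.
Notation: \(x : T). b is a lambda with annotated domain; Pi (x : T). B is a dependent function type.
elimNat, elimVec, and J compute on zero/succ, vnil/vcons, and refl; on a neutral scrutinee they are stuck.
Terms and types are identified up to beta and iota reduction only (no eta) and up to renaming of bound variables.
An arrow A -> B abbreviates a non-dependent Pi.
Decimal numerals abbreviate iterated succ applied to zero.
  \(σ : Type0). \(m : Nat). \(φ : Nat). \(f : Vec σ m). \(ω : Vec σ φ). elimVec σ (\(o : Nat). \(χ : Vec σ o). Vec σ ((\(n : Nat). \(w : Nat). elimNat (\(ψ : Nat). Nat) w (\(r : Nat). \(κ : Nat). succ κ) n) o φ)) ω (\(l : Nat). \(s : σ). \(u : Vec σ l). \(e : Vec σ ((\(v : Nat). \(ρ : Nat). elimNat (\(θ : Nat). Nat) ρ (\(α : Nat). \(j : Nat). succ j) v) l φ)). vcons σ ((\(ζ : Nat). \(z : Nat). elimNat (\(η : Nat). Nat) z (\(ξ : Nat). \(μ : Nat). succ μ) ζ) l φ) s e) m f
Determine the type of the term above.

type:
  Pi (σ : Type0). Pi (m : Nat). Pi (φ : Nat). Vec σ m -> Vec σ φ -> Vec σ (elimNat (\(f : Nat). Nat) φ (\(ω : Nat). \(o : Nat). succ o) m)


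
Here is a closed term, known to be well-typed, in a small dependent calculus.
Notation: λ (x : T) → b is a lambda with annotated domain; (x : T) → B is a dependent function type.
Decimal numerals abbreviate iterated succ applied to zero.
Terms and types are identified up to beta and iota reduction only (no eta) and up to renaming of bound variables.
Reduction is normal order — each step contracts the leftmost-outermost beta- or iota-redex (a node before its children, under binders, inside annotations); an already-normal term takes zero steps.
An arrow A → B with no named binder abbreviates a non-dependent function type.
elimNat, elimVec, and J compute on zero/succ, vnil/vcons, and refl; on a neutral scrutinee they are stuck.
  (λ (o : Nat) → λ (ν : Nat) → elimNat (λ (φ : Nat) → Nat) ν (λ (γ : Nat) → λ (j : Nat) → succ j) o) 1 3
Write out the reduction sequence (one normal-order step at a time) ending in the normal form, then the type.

normal-order reduction:
  (λ (o : Nat) → λ (ν : Nat) → elimNat (λ (φ : Nat) → Nat) ν (λ (γ : Nat) → λ (j : Nat) → succ j) o) 1 3
  ~> (λ (o : Nat) → elimNat (λ (ν : Nat) → Nat) o (λ (φ : Nat) → λ (γ : Nat) → succ γ) 1) 3
  ~> elimNat (λ (o : Nat) → Nat) 3 (λ (ν : Nat) → λ (φ : Nat) → succ φ) 1
  ~> (λ (o : Nat) → λ (ν : Nat) → succ ν) 0 (elimNat (λ (φ : Nat) → Nat) 3 (λ (γ : Nat) → λ (j : Nat) → succ j) 0)
  ~> (λ (o : Nat) → succ o) (elimNat (λ (ν : Nat) → Nat) 3 (λ (φ : Nat) → λ (γ : Nat) → succ γ) 0)
  ~> succ (elimNat (λ (o : Nat) → Nat) 3 (λ (ν : Nat) → λ (φ : Nat) → succ φ) 0)
  ~> 4
the term's type:
  Nat


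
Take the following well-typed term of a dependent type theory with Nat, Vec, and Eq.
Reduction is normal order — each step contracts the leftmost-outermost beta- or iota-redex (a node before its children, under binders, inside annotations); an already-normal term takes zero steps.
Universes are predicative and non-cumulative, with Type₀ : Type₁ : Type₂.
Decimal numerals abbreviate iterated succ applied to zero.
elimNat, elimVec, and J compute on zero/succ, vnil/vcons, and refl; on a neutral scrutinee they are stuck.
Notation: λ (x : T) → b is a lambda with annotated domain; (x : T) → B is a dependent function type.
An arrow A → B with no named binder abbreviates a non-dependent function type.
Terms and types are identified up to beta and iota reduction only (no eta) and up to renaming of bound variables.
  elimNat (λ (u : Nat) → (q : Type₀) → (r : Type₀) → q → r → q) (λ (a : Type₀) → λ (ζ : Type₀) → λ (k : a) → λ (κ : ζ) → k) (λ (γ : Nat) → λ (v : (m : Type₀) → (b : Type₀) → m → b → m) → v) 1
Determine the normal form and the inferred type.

normal form:
  λ (u : Type₀) → λ (q : Type₀) → λ (r : u) → λ (a : q) → r
type:
  (u : Type₀) → (q : Type₀) → u → q → u


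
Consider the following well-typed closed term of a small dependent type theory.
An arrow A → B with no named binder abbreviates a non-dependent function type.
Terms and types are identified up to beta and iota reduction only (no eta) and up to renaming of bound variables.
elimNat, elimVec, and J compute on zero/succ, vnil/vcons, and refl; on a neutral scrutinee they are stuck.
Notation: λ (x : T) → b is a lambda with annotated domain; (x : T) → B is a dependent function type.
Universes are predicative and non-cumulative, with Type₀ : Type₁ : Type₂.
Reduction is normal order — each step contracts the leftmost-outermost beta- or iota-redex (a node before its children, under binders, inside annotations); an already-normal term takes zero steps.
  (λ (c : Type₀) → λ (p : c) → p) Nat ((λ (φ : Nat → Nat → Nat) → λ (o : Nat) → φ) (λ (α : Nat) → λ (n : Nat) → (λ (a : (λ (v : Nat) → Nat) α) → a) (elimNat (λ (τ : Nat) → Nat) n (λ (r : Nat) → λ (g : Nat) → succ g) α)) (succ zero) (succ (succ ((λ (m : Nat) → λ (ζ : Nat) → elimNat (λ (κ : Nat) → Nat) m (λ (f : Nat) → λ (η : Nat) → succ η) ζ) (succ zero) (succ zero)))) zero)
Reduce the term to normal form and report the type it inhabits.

reduced normal form:
  succ (succ (succ (succ zero)))
the term's type:
  Nat
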